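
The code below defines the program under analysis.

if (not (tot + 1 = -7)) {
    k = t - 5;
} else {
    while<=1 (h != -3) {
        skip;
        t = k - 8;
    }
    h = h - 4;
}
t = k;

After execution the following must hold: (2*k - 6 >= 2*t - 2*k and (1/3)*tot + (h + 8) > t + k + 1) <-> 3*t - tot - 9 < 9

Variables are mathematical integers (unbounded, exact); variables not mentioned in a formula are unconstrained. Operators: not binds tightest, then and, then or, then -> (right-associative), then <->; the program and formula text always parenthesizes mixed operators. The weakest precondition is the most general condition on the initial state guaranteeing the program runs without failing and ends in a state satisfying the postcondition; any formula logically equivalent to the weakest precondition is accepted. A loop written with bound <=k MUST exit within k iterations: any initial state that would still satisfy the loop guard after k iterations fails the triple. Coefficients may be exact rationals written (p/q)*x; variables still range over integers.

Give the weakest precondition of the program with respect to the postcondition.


Working backward. After the program, the postcondition (2*k - 6 >= 2*t - 2*k and (1/3)*tot + (h + 8) > t + k + 1) <-> 3*t - tot - 9 < 9 must hold; in canonical form it is (4*k >= 2*t + 6 and h + (1/3)*tot > k + t - 7) <-> 3*t < tot + 18.
Before t := k: (2*k >= 6 and h + (1/3)*tot > 2*k - 7) <-> 3*k < tot + 18
Then branch requires (2*t >= 16 and h + (1/3)*tot > 2*t - 17) <-> 3*t < tot + 33; else branch requires (h != -3 -> ((not (h != -3)) and ((2*k >= 6 and h + (1/3)*tot > 2*k - 3) <-> 3*k < tot + 18))) and ((not (h != -3)) -> ((2*k >= 6 and h + (1/3)*tot > 2*k - 3) <-> 3*k < tot + 18)).
Before the if: ((not (tot = -8)) -> ((2*t >= 16 and h + (1/3)*tot > 2*t - 17) <-> 3*t < tot + 33)) and (tot = -8 -> ((h != -3 -> ((not (h != -3)) and ((2*k >= 6 and h + (1/3)*tot > 2*k - 3) <-> 3*k < tot + 18))) and ((not (h != -3)) -> ((2*k >= 6 and h + (1/3)*tot > 2*k - 3) <-> 3*k < tot + 18))))
Answer: WP = ((not (tot = -8)) -> ((2*t >= 16 and h + (1/3)*tot > 2*t - 17) <-> 3*t < tot + 33)) and (tot = -8 -> ((h != -3 -> ((not (h != -3)) and ((2*k >= 6 and h + (1/3)*tot > 2*k - 3) <-> 3*k < tot + 18))) and ((not (h != -3)) -> ((2*k >= 6 and h + (1/3)*tot > 2*k - 3) <-> 3*k < tot + 18))))


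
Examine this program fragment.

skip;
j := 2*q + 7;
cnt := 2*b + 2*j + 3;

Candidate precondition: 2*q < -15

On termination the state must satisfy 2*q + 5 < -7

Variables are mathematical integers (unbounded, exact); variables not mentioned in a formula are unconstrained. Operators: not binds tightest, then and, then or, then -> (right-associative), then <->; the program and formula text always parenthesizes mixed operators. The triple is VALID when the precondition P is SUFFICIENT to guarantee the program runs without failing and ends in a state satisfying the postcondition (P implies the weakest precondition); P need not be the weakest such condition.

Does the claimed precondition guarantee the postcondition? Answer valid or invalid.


Working backward. After the program, the postcondition 2*q + 5 < -7 must hold; in canonical form it is 2*q < -12.
Before cnt := 2*b + 2*j + 3: 2*q < -12
Before j := 2*q + 7: 2*q < -12
Before skip: 2*q < -12
The weakest precondition is 2*q < -12.
Check whether 2*q < -15 implies it.
Every state satisfying the precondition satisfies the weakest precondition: the implication holds.
Answer: valid


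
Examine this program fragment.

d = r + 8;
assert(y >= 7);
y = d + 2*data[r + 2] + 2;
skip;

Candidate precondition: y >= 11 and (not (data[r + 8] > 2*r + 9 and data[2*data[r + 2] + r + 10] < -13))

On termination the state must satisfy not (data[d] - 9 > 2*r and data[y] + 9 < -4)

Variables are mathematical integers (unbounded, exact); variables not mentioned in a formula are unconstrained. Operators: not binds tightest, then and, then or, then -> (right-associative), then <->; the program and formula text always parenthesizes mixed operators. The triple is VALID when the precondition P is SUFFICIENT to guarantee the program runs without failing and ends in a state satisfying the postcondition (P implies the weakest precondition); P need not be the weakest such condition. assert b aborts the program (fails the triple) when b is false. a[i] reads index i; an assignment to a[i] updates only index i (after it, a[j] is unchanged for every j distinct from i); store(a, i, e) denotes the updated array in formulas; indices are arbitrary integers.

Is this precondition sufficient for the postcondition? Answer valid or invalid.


Working backward. After the program, the postcondition not (data[d] - 9 > 2*r and data[y] + 9 < -4) must hold; in canonical form it is not (data[d] > 2*r + 9 and data[y] < -13).
Before skip: not (data[d] > 2*r + 9 and data[y] < -13)
Before y := d + 2*data[r + 2] + 2: not (data[d] > 2*r + 9 and data[2*data[r + 2] + d + 2] < -13)
Before assert y >= 7: y >= 7 and (not (data[d] > 2*r + 9 and data[2*data[r + 2] + d + 2] < -13))
Before d := r + 8: y >= 7 and (not (data[r + 8] > 2*r + 9 and data[2*data[r + 2] + r + 10] < -13))
The weakest precondition is y >= 7 and (not (data[r + 8] > 2*r + 9 and data[2*data[r + 2] + r + 10] < -13)).
Check whether y >= 11 and (not (data[r + 8] > 2*r + 9 and data[2*data[r + 2] + r + 10] < -13)) implies it.
Every state satisfying the precondition satisfies the weakest precondition: the implication holds.
Answer: valid


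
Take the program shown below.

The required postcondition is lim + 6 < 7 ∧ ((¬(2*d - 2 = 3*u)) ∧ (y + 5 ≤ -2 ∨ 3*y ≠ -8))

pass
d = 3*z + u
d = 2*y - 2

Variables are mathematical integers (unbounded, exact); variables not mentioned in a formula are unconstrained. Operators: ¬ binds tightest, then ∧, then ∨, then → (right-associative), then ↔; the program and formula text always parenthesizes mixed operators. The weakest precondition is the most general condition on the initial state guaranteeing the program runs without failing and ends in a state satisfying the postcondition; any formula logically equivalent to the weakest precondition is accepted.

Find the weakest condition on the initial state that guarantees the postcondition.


Working backward. After the program, the postcondition lim + 6 < 7 ∧ ((¬(2*d - 2 = 3*u)) ∧ (y + 5 ≤ -2 ∨ 3*y ≠ -8)) must hold; in canonical form it is lim < 1 ∧ (¬(2*d = 3*u + 2)) ∧ (y ≤ -7 ∨ 3*y ≠ -8).
Before d := 2*y - 2: lim < 1 ∧ (¬(4*y = 3*u + 6)) ∧ (y ≤ -7 ∨ 3*y ≠ -8)
Before d := 3*z + u: lim < 1 ∧ (¬(4*y = 3*u + 6)) ∧ (y ≤ -7 ∨ 3*y ≠ -8)
Before skip: lim < 1 ∧ (¬(4*y = 3*u + 6)) ∧ (y ≤ -7 ∨ 3*y ≠ -8)
Answer: WP = lim < 1 ∧ (¬(4*y = 3*u + 6)) ∧ (y ≤ -7 ∨ 3*y ≠ -8)


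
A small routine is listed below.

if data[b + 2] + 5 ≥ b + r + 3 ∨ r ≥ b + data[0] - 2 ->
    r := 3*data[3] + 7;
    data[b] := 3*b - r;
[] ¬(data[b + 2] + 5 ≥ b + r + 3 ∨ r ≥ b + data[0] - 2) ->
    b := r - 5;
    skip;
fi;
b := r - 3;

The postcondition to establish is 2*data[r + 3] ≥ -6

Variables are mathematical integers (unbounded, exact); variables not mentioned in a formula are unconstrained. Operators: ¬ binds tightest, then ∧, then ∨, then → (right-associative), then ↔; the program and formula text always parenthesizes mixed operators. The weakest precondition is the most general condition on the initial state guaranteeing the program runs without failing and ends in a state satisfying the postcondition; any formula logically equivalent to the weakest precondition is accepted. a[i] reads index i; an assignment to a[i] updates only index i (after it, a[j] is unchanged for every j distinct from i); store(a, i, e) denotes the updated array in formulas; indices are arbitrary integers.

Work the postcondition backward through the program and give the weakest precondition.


Working backward. After the program, 2*data[r + 3] ≥ -6 must hold.
Before b := r - 3: 2*data[r + 3] ≥ -6
Then branch requires 2*store(data, b, -3*data[3] + 3*b - 7)[3*data[3] + 10] ≥ -6; else branch requires 2*data[r + 3] ≥ -6.
Before the if: ((data[b + 2] ≥ b + r - 2 ∨ r ≥ data[0] + b - 2) → 2*store(data, b, -3*data[3] + 3*b - 7)[3*data[3] + 10] ≥ -6) ∧ ((¬(data[b + 2] ≥ b + r - 2 ∨ r ≥ data[0] + b - 2)) → 2*data[r + 3] ≥ -6)
Answer: WP = ((data[b + 2] ≥ b + r - 2 ∨ r ≥ data[0] + b - 2) → 2*store(data, b, -3*data[3] + 3*b - 7)[3*data[3] + 10] ≥ -6) ∧ ((¬(data[b + 2] ≥ b + r - 2 ∨ r ≥ data[0] + b - 2)) → 2*data[r + 3] ≥ -6)


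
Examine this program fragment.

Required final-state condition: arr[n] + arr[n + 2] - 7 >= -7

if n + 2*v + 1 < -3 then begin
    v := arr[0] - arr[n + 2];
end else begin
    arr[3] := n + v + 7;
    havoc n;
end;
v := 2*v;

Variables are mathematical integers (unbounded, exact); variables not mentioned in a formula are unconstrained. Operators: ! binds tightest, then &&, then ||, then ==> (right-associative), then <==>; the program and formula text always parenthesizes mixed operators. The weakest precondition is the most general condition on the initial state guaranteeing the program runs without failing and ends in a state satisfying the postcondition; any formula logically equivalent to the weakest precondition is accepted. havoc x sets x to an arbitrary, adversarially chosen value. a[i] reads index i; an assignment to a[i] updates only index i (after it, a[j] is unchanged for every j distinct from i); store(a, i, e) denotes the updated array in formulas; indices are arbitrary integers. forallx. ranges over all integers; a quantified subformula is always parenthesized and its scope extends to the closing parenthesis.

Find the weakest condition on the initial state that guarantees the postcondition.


Working backward. After the program, the postcondition arr[n] + arr[n + 2] - 7 >= -7 must hold; in canonical form it is arr[n + 2] + arr[n] >= 0.
Before v := 2*v: arr[n + 2] + arr[n] >= 0
Then branch requires arr[n + 2] + arr[n] >= 0; else branch requires forall n_1. store(arr, 3, n + v + 7)[n_1 + 2] + store(arr, 3, n + v + 7)[n_1] >= 0.
Before the if: (n + 2*v < -4 ==> arr[n + 2] + arr[n] >= 0) && ((!(n + 2*v < -4)) ==> (forall n_1. store(arr, 3, n + v + 7)[n_1 + 2] + store(arr, 3, n + v + 7)[n_1] >= 0))
Answer: WP = (n + 2*v < -4 ==> arr[n + 2] + arr[n] >= 0) && ((!(n + 2*v < -4)) ==> (forall n_1. store(arr, 3, n + v + 7)[n_1 + 2] + store(arr, 3, n + v + 7)[n_1] >= 0))


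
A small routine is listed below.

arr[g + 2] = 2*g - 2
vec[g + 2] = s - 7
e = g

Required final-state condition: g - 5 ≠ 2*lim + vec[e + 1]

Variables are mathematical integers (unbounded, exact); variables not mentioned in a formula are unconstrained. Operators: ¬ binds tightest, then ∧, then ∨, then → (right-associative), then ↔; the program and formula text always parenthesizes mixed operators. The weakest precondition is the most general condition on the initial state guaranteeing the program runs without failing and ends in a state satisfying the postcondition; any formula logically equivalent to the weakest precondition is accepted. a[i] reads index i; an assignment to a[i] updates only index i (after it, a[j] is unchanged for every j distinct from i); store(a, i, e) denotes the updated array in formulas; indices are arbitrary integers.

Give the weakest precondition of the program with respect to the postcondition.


Working backward. After the program, the postcondition g - 5 ≠ 2*lim + vec[e + 1] must hold; in canonical form it is g ≠ vec[e + 1] + 2*lim + 5.
Before e := g: g ≠ vec[g + 1] + 2*lim + 5
Before vec[g + 2] := s - 7: g ≠ store(vec, g + 2, s - 7)[g + 1] + 2*lim + 5
Before arr[g + 2] := 2*g - 2: g ≠ store(vec, g + 2, s - 7)[g + 1] + 2*lim + 5
Answer: WP = g ≠ store(vec, g + 2, s - 7)[g + 1] + 2*lim + 5


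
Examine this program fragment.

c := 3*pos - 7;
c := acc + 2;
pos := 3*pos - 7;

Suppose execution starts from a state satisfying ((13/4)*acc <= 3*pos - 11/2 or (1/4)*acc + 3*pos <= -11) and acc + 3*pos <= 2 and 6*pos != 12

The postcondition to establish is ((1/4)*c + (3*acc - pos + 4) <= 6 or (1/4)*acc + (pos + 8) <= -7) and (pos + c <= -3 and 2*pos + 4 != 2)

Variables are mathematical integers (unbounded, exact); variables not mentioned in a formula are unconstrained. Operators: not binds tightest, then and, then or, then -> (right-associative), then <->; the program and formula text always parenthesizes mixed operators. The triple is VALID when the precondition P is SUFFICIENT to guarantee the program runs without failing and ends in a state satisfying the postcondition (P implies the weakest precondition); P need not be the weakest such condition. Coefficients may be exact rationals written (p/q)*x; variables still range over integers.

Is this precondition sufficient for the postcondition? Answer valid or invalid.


Working backward. After the program, the postcondition ((1/4)*c + (3*acc - pos + 4) <= 6 or (1/4)*acc + (pos + 8) <= -7) and (pos + c <= -3 and 2*pos + 4 != 2) must hold; in canonical form it is (3*acc + (1/4)*c <= pos + 2 or (1/4)*acc + pos <= -15) and c + pos <= -3 and 2*pos != -2.
Before pos := 3*pos - 7: (3*acc + (1/4)*c <= 3*pos - 5 or (1/4)*acc + 3*pos <= -8) and c + 3*pos <= 4 and 6*pos != 12
Before c := acc + 2: ((13/4)*acc <= 3*pos - 11/2 or (1/4)*acc + 3*pos <= -8) and acc + 3*pos <= 2 and 6*pos != 12
Before c := 3*pos - 7: ((13/4)*acc <= 3*pos - 11/2 or (1/4)*acc + 3*pos <= -8) and acc + 3*pos <= 2 and 6*pos != 12
The weakest precondition is ((13/4)*acc <= 3*pos - 11/2 or (1/4)*acc + 3*pos <= -8) and acc + 3*pos <= 2 and 6*pos != 12.
Check whether ((13/4)*acc <= 3*pos - 11/2 or (1/4)*acc + 3*pos <= -11) and acc + 3*pos <= 2 and 6*pos != 12 implies it.
Every state satisfying the precondition satisfies the weakest precondition: the implication holds.
Answer: valid


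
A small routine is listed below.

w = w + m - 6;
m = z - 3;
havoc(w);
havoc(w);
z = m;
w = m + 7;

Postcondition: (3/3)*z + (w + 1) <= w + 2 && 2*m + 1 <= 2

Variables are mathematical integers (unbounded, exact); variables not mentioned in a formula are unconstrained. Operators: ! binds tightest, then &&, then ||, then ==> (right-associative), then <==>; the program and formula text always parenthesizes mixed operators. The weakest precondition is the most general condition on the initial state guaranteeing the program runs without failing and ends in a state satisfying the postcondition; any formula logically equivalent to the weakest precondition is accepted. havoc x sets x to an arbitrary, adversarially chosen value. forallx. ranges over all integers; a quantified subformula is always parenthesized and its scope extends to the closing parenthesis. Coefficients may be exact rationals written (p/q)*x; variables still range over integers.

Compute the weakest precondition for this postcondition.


Working backward. After the program, the postcondition (3/3)*z + (w + 1) <= w + 2 && 2*m + 1 <= 2 must hold; in canonical form it is z <= 1 && 2*m <= 1.
Before w := m + 7: z <= 1 && 2*m <= 1
Before z := m: m <= 1 && 2*m <= 1
Before havoc w: m <= 1 && 2*m <= 1
Before havoc w: m <= 1 && 2*m <= 1
Before m := z - 3: z <= 4 && 2*z <= 7
Before w := w + m - 6: z <= 4 && 2*z <= 7
Answer: WP = z <= 4 && 2*z <= 7


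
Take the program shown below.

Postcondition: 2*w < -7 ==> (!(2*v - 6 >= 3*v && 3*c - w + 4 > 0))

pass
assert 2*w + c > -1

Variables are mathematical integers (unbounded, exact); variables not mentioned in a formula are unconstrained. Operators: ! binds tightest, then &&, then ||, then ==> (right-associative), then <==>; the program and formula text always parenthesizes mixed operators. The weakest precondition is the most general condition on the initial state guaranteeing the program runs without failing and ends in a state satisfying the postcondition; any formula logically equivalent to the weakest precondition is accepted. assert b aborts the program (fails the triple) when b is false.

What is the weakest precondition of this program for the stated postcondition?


Working backward. After the program, the postcondition 2*w < -7 ==> (!(2*v - 6 >= 3*v && 3*c - w + 4 > 0)) must hold; in canonical form it is 2*w < -7 ==> (!(v <= -6 && 3*c > w - 4)).
Before assert 2*w + c > -1: c + 2*w > -1 && (2*w < -7 ==> (!(v <= -6 && 3*c > w - 4)))
Before skip: c + 2*w > -1 && (2*w < -7 ==> (!(v <= -6 && 3*c > w - 4)))
Answer: WP = c + 2*w > -1 && (2*w < -7 ==> (!(v <= -6 && 3*c > w - 4)))


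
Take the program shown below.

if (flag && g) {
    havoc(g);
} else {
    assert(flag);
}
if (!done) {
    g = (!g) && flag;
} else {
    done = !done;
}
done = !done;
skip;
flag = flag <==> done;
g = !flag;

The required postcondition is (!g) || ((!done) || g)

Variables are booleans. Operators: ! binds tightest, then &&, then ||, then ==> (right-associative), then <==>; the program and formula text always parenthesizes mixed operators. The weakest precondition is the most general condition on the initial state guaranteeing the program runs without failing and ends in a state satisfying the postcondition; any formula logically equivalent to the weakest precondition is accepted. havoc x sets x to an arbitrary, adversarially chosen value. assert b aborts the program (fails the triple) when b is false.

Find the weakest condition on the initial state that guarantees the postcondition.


Working backward. After the program, the postcondition (!g) || ((!done) || g) must hold; in canonical form it is true.
Before g := !flag: true
Before flag := flag <==> done: true
Before skip: true
Before done := !done: true
Then branch requires true; else branch requires true.
Before the if: true
Then branch requires true; else branch requires flag.
Before the if: (!(flag && g)) ==> flag
Answer: WP = (!(flag && g)) ==> flag


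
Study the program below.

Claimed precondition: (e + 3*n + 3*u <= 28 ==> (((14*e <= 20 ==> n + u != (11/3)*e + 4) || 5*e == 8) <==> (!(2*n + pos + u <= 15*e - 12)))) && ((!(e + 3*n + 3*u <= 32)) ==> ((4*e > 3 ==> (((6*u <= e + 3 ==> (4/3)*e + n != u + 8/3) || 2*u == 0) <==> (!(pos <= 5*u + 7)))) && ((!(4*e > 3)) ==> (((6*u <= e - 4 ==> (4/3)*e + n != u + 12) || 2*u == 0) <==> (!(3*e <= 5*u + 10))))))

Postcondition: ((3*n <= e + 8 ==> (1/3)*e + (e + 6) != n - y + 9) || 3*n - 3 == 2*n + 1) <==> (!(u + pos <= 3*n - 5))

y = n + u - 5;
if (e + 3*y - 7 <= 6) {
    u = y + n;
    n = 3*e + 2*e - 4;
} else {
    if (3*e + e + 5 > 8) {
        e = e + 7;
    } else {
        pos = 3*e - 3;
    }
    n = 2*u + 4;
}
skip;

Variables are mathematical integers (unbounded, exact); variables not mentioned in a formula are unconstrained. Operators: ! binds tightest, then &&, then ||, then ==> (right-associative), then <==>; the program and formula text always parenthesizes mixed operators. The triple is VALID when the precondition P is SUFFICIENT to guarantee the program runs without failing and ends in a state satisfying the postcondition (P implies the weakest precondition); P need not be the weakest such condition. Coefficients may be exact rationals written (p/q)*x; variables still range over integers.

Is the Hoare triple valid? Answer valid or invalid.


Working backward. After the program, the postcondition ((3*n <= e + 8 ==> (1/3)*e + (e + 6) != n - y + 9) || 3*n - 3 == 2*n + 1) <==> (!(u + pos <= 3*n - 5)) must hold; in canonical form it is ((3*n <= e + 8 ==> (4/3)*e + y != n + 3) || n == 4) <==> (!(pos + u <= 3*n - 5)).
Before skip: ((3*n <= e + 8 ==> (4/3)*e + y != n + 3) || n == 4) <==> (!(pos + u <= 3*n - 5))
Then branch requires ((14*e <= 20 ==> y != (11/3)*e - 1) || 5*e == 8) <==> (!(n + pos + y <= 15*e - 17)); else branch requires (4*e > 3 ==> (((6*u <= e + 3 ==> (4/3)*e + y != 2*u - 7/3) || 2*u == 0) <==> (!(pos <= 5*u + 7)))) && ((!(4*e > 3)) ==> (((6*u <= e - 4 ==> (4/3)*e + y != 2*u + 7) || 2*u == 0) <==> (!(3*e <= 5*u + 10)))).
Before the if: (e + 3*y <= 13 ==> (((14*e <= 20 ==> y != (11/3)*e - 1) || 5*e == 8) <==> (!(n + pos + y <= 15*e - 17)))) && ((!(e + 3*y <= 13)) ==> ((4*e > 3 ==> (((6*u <= e + 3 ==> (4/3)*e + y != 2*u - 7/3) || 2*u == 0) <==> (!(pos <= 5*u + 7)))) && ((!(4*e > 3)) ==> (((6*u <= e - 4 ==> (4/3)*e + y != 2*u + 7) || 2*u == 0) <==> (!(3*e <= 5*u + 10))))))
Before y := n + u - 5: (e + 3*n + 3*u <= 28 ==> (((14*e <= 20 ==> n + u != (11/3)*e + 4) || 5*e == 8) <==> (!(2*n + pos + u <= 15*e - 12)))) && ((!(e + 3*n + 3*u <= 28)) ==> ((4*e > 3 ==> (((6*u <= e + 3 ==> (4/3)*e + n != u + 8/3) || 2*u == 0) <==> (!(pos <= 5*u + 7)))) && ((!(4*e > 3)) ==> (((6*u <= e - 4 ==> (4/3)*e + n != u + 12) || 2*u == 0) <==> (!(3*e <= 5*u + 10))))))
The weakest precondition is (e + 3*n + 3*u <= 28 ==> (((14*e <= 20 ==> n + u != (11/3)*e + 4) || 5*e == 8) <==> (!(2*n + pos + u <= 15*e - 12)))) && ((!(e + 3*n + 3*u <= 28)) ==> ((4*e > 3 ==> (((6*u <= e + 3 ==> (4/3)*e + n != u + 8/3) || 2*u == 0) <==> (!(pos <= 5*u + 7)))) && ((!(4*e > 3)) ==> (((6*u <= e - 4 ==> (4/3)*e + n != u + 12) || 2*u == 0) <==> (!(3*e <= 5*u + 10)))))).
Check whether (e + 3*n + 3*u <= 28 ==> (((14*e <= 20 ==> n + u != (11/3)*e + 4) || 5*e == 8) <==> (!(2*n + pos + u <= 15*e - 12)))) && ((!(e + 3*n + 3*u <= 32)) ==> ((4*e > 3 ==> (((6*u <= e + 3 ==> (4/3)*e + n != u + 8/3) || 2*u == 0) <==> (!(pos <= 5*u + 7)))) && ((!(4*e > 3)) ==> (((6*u <= e - 4 ==> (4/3)*e + n != u + 12) || 2*u == 0) <==> (!(3*e <= 5*u + 10)))))) implies it.
Countermodel: at the initial state e = -1, n = 13, pos = -3, u = -2, the precondition holds but the weakest precondition fails.
Answer: invalid


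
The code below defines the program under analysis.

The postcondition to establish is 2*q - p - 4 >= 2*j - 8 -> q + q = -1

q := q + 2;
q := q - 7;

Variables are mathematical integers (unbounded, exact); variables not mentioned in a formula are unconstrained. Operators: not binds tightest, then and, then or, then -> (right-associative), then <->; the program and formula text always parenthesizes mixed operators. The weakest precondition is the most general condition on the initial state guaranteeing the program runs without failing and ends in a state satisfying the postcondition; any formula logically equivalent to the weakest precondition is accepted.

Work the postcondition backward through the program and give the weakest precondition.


Working backward. After the program, the postcondition 2*q - p - 4 >= 2*j - 8 -> q + q = -1 must hold; in canonical form it is 2*q >= 2*j + p - 4 -> 2*q = -1.
Before q := q - 7: 2*q >= 2*j + p + 10 -> 2*q = 13
Before q := q + 2: 2*q >= 2*j + p + 6 -> 2*q = 9
Answer: WP = 2*q >= 2*j + p + 6 -> 2*q = 9


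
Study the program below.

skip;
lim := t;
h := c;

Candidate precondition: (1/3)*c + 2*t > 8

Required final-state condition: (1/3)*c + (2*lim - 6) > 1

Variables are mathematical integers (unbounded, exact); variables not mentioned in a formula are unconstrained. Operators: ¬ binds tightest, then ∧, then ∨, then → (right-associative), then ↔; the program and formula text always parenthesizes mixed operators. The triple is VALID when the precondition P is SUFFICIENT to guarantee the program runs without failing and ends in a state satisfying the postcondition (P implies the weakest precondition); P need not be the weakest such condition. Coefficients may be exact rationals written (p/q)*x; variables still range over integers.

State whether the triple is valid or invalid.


Working backward. After the program, the postcondition (1/3)*c + (2*lim - 6) > 1 must hold; in canonical form it is (1/3)*c + 2*lim > 7.
Before h := c: (1/3)*c + 2*lim > 7
Before lim := t: (1/3)*c + 2*t > 7
Before skip: (1/3)*c + 2*t > 7
The weakest precondition is (1/3)*c + 2*t > 7.
Check whether (1/3)*c + 2*t > 8 implies it.
Every state satisfying the precondition satisfies the weakest precondition: the implication holds.
Answer: valid


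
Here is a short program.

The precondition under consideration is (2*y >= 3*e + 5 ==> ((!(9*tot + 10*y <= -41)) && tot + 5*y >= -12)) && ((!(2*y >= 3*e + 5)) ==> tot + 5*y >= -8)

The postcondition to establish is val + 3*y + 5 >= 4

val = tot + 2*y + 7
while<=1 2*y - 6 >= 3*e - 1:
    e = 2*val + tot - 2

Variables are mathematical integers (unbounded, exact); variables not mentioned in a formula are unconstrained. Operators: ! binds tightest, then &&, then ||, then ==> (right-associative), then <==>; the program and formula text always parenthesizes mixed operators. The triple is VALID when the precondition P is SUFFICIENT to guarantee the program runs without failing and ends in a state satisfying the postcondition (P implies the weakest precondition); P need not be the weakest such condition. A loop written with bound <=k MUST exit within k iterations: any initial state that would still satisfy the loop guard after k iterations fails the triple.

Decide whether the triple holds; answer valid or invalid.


Working backward. After the program, the postcondition val + 3*y + 5 >= 4 must hold; in canonical form it is val + 3*y >= -1.
Before the loop (bound <=1), unroll the exhaustion recursion (WP_0 = exit-now case; WP_j = one more guarded iteration, up to j = 1):
  WP_0: (!(2*y >= 3*e + 5)) && val + 3*y >= -1
  WP_1: (2*y >= 3*e + 5 ==> ((!(2*y >= 3*tot + 6*val - 1)) && val + 3*y >= -1)) && ((!(2*y >= 3*e + 5)) ==> val + 3*y >= -1)
So before the loop: (2*y >= 3*e + 5 ==> ((!(2*y >= 3*tot + 6*val - 1)) && val + 3*y >= -1)) && ((!(2*y >= 3*e + 5)) ==> val + 3*y >= -1)
Before val := tot + 2*y + 7: (2*y >= 3*e + 5 ==> ((!(9*tot + 10*y <= -41)) && tot + 5*y >= -8)) && ((!(2*y >= 3*e + 5)) ==> tot + 5*y >= -8)
The weakest precondition is (2*y >= 3*e + 5 ==> ((!(9*tot + 10*y <= -41)) && tot + 5*y >= -8)) && ((!(2*y >= 3*e + 5)) ==> tot + 5*y >= -8).
Check whether (2*y >= 3*e + 5 ==> ((!(9*tot + 10*y <= -41)) && tot + 5*y >= -12)) && ((!(2*y >= 3*e + 5)) ==> tot + 5*y >= -8) implies it.
Countermodel: at the initial state e = -3, tot = 1, y = -2, the precondition holds but the weakest precondition fails.
Answer: invalid


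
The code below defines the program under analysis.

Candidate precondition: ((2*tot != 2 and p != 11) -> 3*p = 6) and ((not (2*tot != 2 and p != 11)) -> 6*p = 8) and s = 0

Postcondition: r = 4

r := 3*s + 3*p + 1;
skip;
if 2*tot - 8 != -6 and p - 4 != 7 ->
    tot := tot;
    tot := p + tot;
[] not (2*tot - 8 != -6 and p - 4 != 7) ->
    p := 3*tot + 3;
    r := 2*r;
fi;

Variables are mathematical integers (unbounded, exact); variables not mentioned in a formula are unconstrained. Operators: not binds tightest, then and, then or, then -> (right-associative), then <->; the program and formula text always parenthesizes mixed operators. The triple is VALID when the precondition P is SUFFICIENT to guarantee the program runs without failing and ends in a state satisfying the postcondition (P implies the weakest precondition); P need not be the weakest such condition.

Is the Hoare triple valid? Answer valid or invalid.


Working backward. After the program, r = 4 must hold.
Then branch requires r = 4; else branch requires 2*r = 4.
Before the if: ((2*tot != 2 and p != 11) -> r = 4) and ((not (2*tot != 2 and p != 11)) -> 2*r = 4)
Before skip: ((2*tot != 2 and p != 11) -> r = 4) and ((not (2*tot != 2 and p != 11)) -> 2*r = 4)
Before r := 3*s + 3*p + 1: ((2*tot != 2 and p != 11) -> 3*p + 3*s = 3) and ((not (2*tot != 2 and p != 11)) -> 6*p + 6*s = 2)
The weakest precondition is ((2*tot != 2 and p != 11) -> 3*p + 3*s = 3) and ((not (2*tot != 2 and p != 11)) -> 6*p + 6*s = 2).
Check whether ((2*tot != 2 and p != 11) -> 3*p = 6) and ((not (2*tot != 2 and p != 11)) -> 6*p = 8) and s = 0 implies it.
Countermodel: at the initial state p = 2, s = 0, tot = 2, the precondition holds but the weakest precondition fails.
Answer: invalid


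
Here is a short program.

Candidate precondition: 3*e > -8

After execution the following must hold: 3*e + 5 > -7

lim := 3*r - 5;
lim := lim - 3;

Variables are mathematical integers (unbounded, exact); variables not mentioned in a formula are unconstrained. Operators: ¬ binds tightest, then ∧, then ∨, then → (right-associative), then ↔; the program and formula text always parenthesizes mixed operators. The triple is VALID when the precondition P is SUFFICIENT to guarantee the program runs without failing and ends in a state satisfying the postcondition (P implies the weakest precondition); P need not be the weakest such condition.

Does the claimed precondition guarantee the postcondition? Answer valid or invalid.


Working backward. After the program, the postcondition 3*e + 5 > -7 must hold; in canonical form it is 3*e > -12.
Before lim := lim - 3: 3*e > -12
Before lim := 3*r - 5: 3*e > -12
The weakest precondition is 3*e > -12.
Check whether 3*e > -8 implies it.
Every state satisfying the precondition satisfies the weakest precondition: the implication holds.
Answer: valid


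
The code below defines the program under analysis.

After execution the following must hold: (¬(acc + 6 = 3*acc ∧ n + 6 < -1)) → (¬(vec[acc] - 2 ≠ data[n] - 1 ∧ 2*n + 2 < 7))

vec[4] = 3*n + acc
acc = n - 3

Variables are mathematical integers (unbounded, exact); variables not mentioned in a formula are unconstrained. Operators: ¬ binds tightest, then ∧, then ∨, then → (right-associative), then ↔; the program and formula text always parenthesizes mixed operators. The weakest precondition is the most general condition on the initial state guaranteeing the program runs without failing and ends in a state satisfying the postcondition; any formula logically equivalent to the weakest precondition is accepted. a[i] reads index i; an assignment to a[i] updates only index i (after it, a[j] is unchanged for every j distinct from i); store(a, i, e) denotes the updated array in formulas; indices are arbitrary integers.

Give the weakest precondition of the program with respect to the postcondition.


Working backward. After the program, the postcondition (¬(acc + 6 = 3*acc ∧ n + 6 < -1)) → (¬(vec[acc] - 2 ≠ data[n] - 1 ∧ 2*n + 2 < 7)) must hold; in canonical form it is (¬(2*acc = 6 ∧ n < -7)) → (¬(vec[acc] ≠ data[n] + 1 ∧ 2*n < 5)).
Before acc := n - 3: (¬(2*n = 12 ∧ n < -7)) → (¬(vec[n - 3] ≠ data[n] + 1 ∧ 2*n < 5))
Before vec[4] := 3*n + acc: (¬(2*n = 12 ∧ n < -7)) → (¬(store(vec, 4, acc + 3*n)[n - 3] ≠ data[n] + 1 ∧ 2*n < 5))
Answer: WP = (¬(2*n = 12 ∧ n < -7)) → (¬(store(vec, 4, acc + 3*n)[n - 3] ≠ data[n] + 1 ∧ 2*n < 5))


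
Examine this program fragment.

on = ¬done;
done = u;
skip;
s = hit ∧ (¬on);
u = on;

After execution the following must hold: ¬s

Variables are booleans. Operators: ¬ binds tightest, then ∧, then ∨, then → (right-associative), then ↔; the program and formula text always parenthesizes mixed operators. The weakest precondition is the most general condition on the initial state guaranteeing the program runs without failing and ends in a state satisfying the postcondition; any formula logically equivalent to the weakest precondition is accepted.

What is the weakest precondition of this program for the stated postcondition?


Working backward. After the program, ¬s must hold.
Before u := on: ¬s
Before s := hit ∧ (¬on): ¬(hit ∧ (¬on))
Before skip: ¬(hit ∧ (¬on))
Before done := u: ¬(hit ∧ (¬on))
Before on := ¬done: ¬(hit ∧ done)
Answer: WP = ¬(hit ∧ done)


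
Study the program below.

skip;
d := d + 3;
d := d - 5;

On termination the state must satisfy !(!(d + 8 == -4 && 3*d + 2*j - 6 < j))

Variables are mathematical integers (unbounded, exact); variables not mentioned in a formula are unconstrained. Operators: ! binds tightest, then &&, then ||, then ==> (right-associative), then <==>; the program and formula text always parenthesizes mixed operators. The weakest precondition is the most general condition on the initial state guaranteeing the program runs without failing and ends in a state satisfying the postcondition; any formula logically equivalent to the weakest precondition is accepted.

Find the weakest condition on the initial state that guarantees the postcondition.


Working backward. After the program, the postcondition !(!(d + 8 == -4 && 3*d + 2*j - 6 < j)) must hold; in canonical form it is d == -12 && 3*d + j < 6.
Before d := d - 5: d == -7 && 3*d + j < 21
Before d := d + 3: d == -10 && 3*d + j < 12
Before skip: d == -10 && 3*d + j < 12
Answer: WP = d == -10 && 3*d + j < 12


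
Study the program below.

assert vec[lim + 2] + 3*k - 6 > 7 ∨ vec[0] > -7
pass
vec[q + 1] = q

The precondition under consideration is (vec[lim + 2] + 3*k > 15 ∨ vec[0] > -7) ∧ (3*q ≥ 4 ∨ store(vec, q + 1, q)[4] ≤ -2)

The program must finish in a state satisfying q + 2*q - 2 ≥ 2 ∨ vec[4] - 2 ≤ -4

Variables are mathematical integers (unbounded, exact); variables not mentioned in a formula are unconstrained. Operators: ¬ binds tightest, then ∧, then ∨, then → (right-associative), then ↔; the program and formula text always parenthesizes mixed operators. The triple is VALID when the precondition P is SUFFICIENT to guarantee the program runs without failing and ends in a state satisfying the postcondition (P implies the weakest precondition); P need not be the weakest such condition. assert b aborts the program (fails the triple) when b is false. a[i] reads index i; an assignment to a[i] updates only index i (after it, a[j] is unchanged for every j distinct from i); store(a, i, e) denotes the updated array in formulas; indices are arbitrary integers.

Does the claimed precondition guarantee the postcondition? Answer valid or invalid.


Working backward. After the program, the postcondition q + 2*q - 2 ≥ 2 ∨ vec[4] - 2 ≤ -4 must hold; in canonical form it is 3*q ≥ 4 ∨ vec[4] ≤ -2.
Before vec[q + 1] := q: 3*q ≥ 4 ∨ store(vec, q + 1, q)[4] ≤ -2
Before skip: 3*q ≥ 4 ∨ store(vec, q + 1, q)[4] ≤ -2
Before assert vec[lim + 2] + 3*k - 6 > 7 ∨ vec[0] > -7: (vec[lim + 2] + 3*k > 13 ∨ vec[0] > -7) ∧ (3*q ≥ 4 ∨ store(vec, q + 1, q)[4] ≤ -2)
The weakest precondition is (vec[lim + 2] + 3*k > 13 ∨ vec[0] > -7) ∧ (3*q ≥ 4 ∨ store(vec, q + 1, q)[4] ≤ -2).
Check whether (vec[lim + 2] + 3*k > 15 ∨ vec[0] > -7) ∧ (3*q ≥ 4 ∨ store(vec, q + 1, q)[4] ≤ -2) implies it.
Every state satisfying the precondition satisfies the weakest precondition: the implication holds.
Answer: valid


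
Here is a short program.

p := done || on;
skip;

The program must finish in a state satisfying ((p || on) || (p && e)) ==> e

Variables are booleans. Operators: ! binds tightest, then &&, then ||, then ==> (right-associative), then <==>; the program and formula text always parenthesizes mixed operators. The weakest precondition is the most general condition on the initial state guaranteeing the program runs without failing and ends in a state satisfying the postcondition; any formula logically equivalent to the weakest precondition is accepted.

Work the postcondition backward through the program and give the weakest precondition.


Working backward. After the program, the postcondition ((p || on) || (p && e)) ==> e must hold; in canonical form it is (p || on || (p && e)) ==> e.
Before skip: (p || on || (p && e)) ==> e
Before p := done || on: (done || on || ((done || on) && e)) ==> e
Answer: WP = (done || on || ((done || on) && e)) ==> e


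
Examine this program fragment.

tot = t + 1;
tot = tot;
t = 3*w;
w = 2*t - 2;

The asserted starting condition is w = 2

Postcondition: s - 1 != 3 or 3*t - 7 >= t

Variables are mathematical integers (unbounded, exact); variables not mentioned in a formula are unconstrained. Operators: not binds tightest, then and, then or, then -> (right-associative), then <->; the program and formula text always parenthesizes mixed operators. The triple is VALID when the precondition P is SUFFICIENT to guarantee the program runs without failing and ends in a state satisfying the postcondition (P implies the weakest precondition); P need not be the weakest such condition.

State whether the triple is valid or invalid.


Working backward. After the program, the postcondition s - 1 != 3 or 3*t - 7 >= t must hold; in canonical form it is s != 4 or 2*t >= 7.
Before w := 2*t - 2: s != 4 or 2*t >= 7
Before t := 3*w: s != 4 or 6*w >= 7
Before tot := tot: s != 4 or 6*w >= 7
Before tot := t + 1: s != 4 or 6*w >= 7
The weakest precondition is s != 4 or 6*w >= 7.
Check whether w = 2 implies it.
Every state satisfying the precondition satisfies the weakest precondition: the implication holds.
Answer: valid


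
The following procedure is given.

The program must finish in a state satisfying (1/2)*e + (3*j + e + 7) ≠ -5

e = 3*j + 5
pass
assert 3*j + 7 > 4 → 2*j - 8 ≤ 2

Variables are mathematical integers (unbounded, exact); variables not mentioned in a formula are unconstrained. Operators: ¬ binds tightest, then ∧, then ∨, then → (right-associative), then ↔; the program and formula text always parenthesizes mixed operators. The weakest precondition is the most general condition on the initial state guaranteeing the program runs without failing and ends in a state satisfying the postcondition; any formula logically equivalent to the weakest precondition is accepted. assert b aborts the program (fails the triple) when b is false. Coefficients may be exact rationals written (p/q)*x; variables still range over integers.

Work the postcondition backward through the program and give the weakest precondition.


Working backward. After the program, the postcondition (1/2)*e + (3*j + e + 7) ≠ -5 must hold; in canonical form it is (3/2)*e + 3*j ≠ -12.
Before assert 3*j + 7 > 4 → 2*j - 8 ≤ 2: (3*j > -3 → 2*j ≤ 10) ∧ (3/2)*e + 3*j ≠ -12
Before skip: (3*j > -3 → 2*j ≤ 10) ∧ (3/2)*e + 3*j ≠ -12
Before e := 3*j + 5: (3*j > -3 → 2*j ≤ 10) ∧ (15/2)*j ≠ -39/2
Answer: WP = (3*j > -3 → 2*j ≤ 10) ∧ (15/2)*j ≠ -39/2


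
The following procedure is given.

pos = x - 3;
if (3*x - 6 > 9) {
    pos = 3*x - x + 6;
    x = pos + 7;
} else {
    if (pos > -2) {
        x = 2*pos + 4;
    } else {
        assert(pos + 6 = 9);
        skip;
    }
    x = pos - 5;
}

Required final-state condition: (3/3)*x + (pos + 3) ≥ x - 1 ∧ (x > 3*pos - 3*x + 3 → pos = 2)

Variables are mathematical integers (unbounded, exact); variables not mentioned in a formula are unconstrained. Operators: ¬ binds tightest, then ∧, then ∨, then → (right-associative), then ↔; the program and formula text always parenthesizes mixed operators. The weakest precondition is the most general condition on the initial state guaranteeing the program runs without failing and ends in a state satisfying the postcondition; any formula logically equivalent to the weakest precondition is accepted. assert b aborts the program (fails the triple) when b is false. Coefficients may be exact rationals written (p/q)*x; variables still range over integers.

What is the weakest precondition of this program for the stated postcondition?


Working backward. After the program, the postcondition (3/3)*x + (pos + 3) ≥ x - 1 ∧ (x > 3*pos - 3*x + 3 → pos = 2) must hold; in canonical form it is pos ≥ -4 ∧ (4*x > 3*pos + 3 → pos = 2).
Then branch requires 2*x ≥ -10 ∧ (2*x > -31 → 2*x = -4); else branch requires (pos > -2 → (pos ≥ -4 ∧ (pos > 23 → pos = 2))) ∧ ((¬(pos > -2)) → (pos = 3 ∧ pos ≥ -4 ∧ (pos > 23 → pos = 2))).
Before the if: (3*x > 15 → (2*x ≥ -10 ∧ (2*x > -31 → 2*x = -4))) ∧ ((¬(3*x > 15)) → ((pos > -2 → (pos ≥ -4 ∧ (pos > 23 → pos = 2))) ∧ ((¬(pos > -2)) → (pos = 3 ∧ pos ≥ -4 ∧ (pos > 23 → pos = 2)))))
Before pos := x - 3: (3*x > 15 → (2*x ≥ -10 ∧ (2*x > -31 → 2*x = -4))) ∧ ((¬(3*x > 15)) → ((x > 1 → (x ≥ -1 ∧ (x > 26 → x = 5))) ∧ ((¬(x > 1)) → (x = 6 ∧ x ≥ -1 ∧ (x > 26 → x = 5)))))
Answer: WP = (3*x > 15 → (2*x ≥ -10 ∧ (2*x > -31 → 2*x = -4))) ∧ ((¬(3*x > 15)) → ((x > 1 → (x ≥ -1 ∧ (x > 26 → x = 5))) ∧ ((¬(x > 1)) → (x = 6 ∧ x ≥ -1 ∧ (x > 26 → x = 5)))))


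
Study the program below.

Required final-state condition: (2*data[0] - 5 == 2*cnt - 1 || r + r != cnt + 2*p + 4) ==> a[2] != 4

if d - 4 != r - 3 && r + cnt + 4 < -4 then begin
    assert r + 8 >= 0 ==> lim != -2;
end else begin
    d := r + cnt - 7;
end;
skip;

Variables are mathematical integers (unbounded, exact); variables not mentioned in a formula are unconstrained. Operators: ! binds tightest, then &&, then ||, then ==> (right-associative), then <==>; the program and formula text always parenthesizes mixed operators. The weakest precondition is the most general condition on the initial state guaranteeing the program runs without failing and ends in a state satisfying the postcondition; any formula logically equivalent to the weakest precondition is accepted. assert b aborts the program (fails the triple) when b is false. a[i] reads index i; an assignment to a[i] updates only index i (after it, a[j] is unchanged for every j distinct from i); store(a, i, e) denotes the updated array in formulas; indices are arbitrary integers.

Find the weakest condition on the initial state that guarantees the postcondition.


Working backward. After the program, the postcondition (2*data[0] - 5 == 2*cnt - 1 || r + r != cnt + 2*p + 4) ==> a[2] != 4 must hold; in canonical form it is (2*data[0] == 2*cnt + 4 || 2*r != cnt + 2*p + 4) ==> a[2] != 4.
Before skip: (2*data[0] == 2*cnt + 4 || 2*r != cnt + 2*p + 4) ==> a[2] != 4
Then branch requires (r >= -8 ==> lim != -2) && ((2*data[0] == 2*cnt + 4 || 2*r != cnt + 2*p + 4) ==> a[2] != 4); else branch requires (2*data[0] == 2*cnt + 4 || 2*r != cnt + 2*p + 4) ==> a[2] != 4.
Before the if: ((d != r + 1 && cnt + r < -8) ==> ((r >= -8 ==> lim != -2) && ((2*data[0] == 2*cnt + 4 || 2*r != cnt + 2*p + 4) ==> a[2] != 4))) && ((!(d != r + 1 && cnt + r < -8)) ==> ((2*data[0] == 2*cnt + 4 || 2*r != cnt + 2*p + 4) ==> a[2] != 4))
Answer: WP = ((d != r + 1 && cnt + r < -8) ==> ((r >= -8 ==> lim != -2) && ((2*data[0] == 2*cnt + 4 || 2*r != cnt + 2*p + 4) ==> a[2] != 4))) && ((!(d != r + 1 && cnt + r < -8)) ==> ((2*data[0] == 2*cnt + 4 || 2*r != cnt + 2*p + 4) ==> a[2] != 4))
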